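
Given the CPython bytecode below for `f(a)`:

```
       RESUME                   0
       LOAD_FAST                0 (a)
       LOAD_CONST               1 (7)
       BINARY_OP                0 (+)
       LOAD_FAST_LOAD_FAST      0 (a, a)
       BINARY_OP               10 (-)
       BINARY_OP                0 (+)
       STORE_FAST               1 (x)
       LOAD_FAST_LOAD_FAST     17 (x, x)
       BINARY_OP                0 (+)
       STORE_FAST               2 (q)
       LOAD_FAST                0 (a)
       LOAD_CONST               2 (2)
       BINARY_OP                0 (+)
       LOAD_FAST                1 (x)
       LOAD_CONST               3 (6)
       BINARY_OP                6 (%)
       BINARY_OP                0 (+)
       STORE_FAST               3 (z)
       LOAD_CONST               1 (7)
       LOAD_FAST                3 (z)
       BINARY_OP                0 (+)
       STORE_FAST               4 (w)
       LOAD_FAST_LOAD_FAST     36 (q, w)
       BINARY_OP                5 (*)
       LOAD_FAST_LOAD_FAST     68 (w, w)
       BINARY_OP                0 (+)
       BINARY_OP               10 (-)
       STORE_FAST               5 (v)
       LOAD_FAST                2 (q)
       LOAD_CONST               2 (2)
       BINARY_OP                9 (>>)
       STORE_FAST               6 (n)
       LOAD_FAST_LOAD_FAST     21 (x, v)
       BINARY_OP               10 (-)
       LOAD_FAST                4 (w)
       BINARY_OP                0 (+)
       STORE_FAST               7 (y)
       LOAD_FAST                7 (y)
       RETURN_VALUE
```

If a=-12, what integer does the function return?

LOAD_FAST a → push -12. Stack: [-12]
LOAD_CONST → push 7. Stack: [-12, 7]
BINARY_OP + → -12 + 7 = -5. Stack: [-5]
LOAD_FAST_LOAD_FAST a,a → push -12,-12. Stack: [-5, -12, -12]
BINARY_OP - → -12 - -12 = 0. Stack: [-5, 0]
BINARY_OP + → -5 + 0 = -5. Stack: [-5]
STORE_FAST x → x=-5. Stack: []
LOAD_FAST_LOAD_FAST x,x → push -5,-5. Stack: [-5, -5]
BINARY_OP + → -5 + -5 = -10. Stack: [-10]
STORE_FAST q → q=-10. Stack: []
LOAD_FAST a → push -12. Stack: [-12]
LOAD_CONST → push 2. Stack: [-12, 2]
BINARY_OP + → -12 + 2 = -10. Stack: [-10]
LOAD_FAST x → push -5. Stack: [-10, -5]
LOAD_CONST → push 6. Stack: [-10, -5, 6]
BINARY_OP % → -5 % 6 = 1. Stack: [-10, 1]
BINARY_OP + → -10 + 1 = -9. Stack: [-9]
STORE_FAST z → z=-9. Stack: []
LOAD_CONST → push 7. Stack: [7]
LOAD_FAST z → push -9. Stack: [7, -9]
BINARY_OP + → 7 + -9 = -2. Stack: [-2]
STORE_FAST w → w=-2. Stack: []
LOAD_FAST_LOAD_FAST q,w → push -10,-2. Stack: [-10, -2]
BINARY_OP * → -10 * -2 = 20. Stack: [20]
LOAD_FAST_LOAD_FAST w,w → push -2,-2. Stack: [20, -2, -2]
BINARY_OP + → -2 + -2 = -4. Stack: [20, -4]
BINARY_OP - → 20 - -4 = 24. Stack: [24]
STORE_FAST v → v=24. Stack: []
LOAD_FAST q → push -10. Stack: [-10]
LOAD_CONST → push 2. Stack: [-10, 2]
BINARY_OP >> → -10 >> 2 = -3. Stack: [-3]
STORE_FAST n → n=-3. Stack: []
LOAD_FAST_LOAD_FAST x,v → push -5,24. Stack: [-5, 24]
BINARY_OP - → -5 - 24 = -29. Stack: [-29]
LOAD_FAST w → push -2. Stack: [-29, -2]
BINARY_OP + → -29 + -2 = -31. Stack: [-31]
STORE_FAST y → y=-31. Stack: []
LOAD_FAST y → push -31. Stack: [-31]
RETURN_VALUE → return -31.

-31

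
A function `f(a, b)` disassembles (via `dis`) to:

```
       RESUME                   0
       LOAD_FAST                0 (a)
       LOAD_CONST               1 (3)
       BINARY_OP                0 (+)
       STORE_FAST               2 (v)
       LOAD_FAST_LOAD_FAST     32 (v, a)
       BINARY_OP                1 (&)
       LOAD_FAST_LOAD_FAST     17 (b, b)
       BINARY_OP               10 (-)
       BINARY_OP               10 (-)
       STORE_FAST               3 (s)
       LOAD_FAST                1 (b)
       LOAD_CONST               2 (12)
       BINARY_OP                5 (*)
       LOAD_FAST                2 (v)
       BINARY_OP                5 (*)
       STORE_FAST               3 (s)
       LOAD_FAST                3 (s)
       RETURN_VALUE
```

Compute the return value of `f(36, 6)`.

LOAD_FAST a → push 36. Stack: [36]
LOAD_CONST → push 3. Stack: [36, 3]
BINARY_OP + → 36 + 3 = 39. Stack: [39]
STORE_FAST v → v=39. Stack: []
LOAD_FAST_LOAD_FAST v,a → push 39,36. Stack: [39, 36]
BINARY_OP & → 39 & 36 = 36. Stack: [36]
LOAD_FAST_LOAD_FAST b,b → push 6,6. Stack: [36, 6, 6]
BINARY_OP - → 6 - 6 = 0. Stack: [36, 0]
BINARY_OP - → 36 - 0 = 36. Stack: [36]
STORE_FAST s → s=36. Stack: []
LOAD_FAST b → push 6. Stack: [6]
LOAD_CONST → push 12. Stack: [6, 12]
BINARY_OP * → 6 * 12 = 72. Stack: [72]
LOAD_FAST v → push 39. Stack: [72, 39]
BINARY_OP * → 72 * 39 = 2808. Stack: [2808]
STORE_FAST s → s=2808. Stack: []
LOAD_FAST s → push 2808. Stack: [2808]
RETURN_VALUE → return 2808.

2808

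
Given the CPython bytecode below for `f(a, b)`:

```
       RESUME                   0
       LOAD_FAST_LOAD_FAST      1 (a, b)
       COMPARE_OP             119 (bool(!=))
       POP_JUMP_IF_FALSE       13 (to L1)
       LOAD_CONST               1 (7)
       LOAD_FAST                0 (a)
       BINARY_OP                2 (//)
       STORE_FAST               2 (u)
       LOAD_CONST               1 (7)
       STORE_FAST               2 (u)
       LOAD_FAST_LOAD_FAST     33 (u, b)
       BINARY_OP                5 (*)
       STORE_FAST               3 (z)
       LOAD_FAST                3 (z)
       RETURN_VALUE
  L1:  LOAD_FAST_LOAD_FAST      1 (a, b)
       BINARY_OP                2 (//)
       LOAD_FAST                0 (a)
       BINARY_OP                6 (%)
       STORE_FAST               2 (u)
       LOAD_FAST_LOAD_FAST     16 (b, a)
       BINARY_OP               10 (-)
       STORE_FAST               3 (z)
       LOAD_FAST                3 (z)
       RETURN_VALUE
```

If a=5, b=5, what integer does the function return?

LOAD_FAST_LOAD_FAST a,b → push 5,5. Stack: [5, 5]
COMPARE_OP bool(!=) → 5 vs 5 = False. Stack: [False]
POP_JUMP_IF_FALSE → pop False; jump. Stack: []
LOAD_FAST_LOAD_FAST a,b → push 5,5. Stack: [5, 5]
BINARY_OP // → 5 // 5 = 1. Stack: [1]
LOAD_FAST a → push 5. Stack: [1, 5]
BINARY_OP % → 1 % 5 = 1. Stack: [1]
STORE_FAST u → u=1. Stack: []
LOAD_FAST_LOAD_FAST b,a → push 5,5. Stack: [5, 5]
BINARY_OP - → 5 - 5 = 0. Stack: [0]
STORE_FAST z → z=0. Stack: []
LOAD_FAST z → push 0. Stack: [0]
RETURN_VALUE → return 0.

0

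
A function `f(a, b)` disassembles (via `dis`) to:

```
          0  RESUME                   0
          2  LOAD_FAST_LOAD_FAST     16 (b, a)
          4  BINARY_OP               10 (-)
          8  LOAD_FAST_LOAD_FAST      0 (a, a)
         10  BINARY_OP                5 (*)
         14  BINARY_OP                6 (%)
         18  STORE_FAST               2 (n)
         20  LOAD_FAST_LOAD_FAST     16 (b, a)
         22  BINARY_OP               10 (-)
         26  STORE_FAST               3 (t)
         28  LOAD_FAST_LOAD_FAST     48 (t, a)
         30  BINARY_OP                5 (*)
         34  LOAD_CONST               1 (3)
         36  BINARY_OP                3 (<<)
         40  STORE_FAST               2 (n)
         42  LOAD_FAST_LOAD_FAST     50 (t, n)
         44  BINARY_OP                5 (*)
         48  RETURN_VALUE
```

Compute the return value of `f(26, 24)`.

832

LOAD_FAST_LOAD_FAST b,a → push 24,26. Stack: [24, 26]
BINARY_OP - → 24 - 26 = -2. Stack: [-2]
LOAD_FAST_LOAD_FAST a,a → push 26,26. Stack: [-2, 26, 26]
BINARY_OP * → 26 * 26 = 676. Stack: [-2, 676]
BINARY_OP % → -2 % 676 = 674. Stack: [674]
STORE_FAST n → n=674. Stack: []
LOAD_FAST_LOAD_FAST b,a → push 24,26. Stack: [24, 26]
BINARY_OP - → 24 - 26 = -2. Stack: [-2]
STORE_FAST t → t=-2. Stack: []
LOAD_FAST_LOAD_FAST t,a → push -2,26. Stack: [-2, 26]
BINARY_OP * → -2 * 26 = -52. Stack: [-52]
LOAD_CONST → push 3. Stack: [-52, 3]
BINARY_OP << → -52 << 3 = -416. Stack: [-416]
STORE_FAST n → n=-416. Stack: []
LOAD_FAST_LOAD_FAST t,n → push -2,-416. Stack: [-2, -416]
BINARY_OP * → -2 * -416 = 832. Stack: [832]
RETURN_VALUE → return 832.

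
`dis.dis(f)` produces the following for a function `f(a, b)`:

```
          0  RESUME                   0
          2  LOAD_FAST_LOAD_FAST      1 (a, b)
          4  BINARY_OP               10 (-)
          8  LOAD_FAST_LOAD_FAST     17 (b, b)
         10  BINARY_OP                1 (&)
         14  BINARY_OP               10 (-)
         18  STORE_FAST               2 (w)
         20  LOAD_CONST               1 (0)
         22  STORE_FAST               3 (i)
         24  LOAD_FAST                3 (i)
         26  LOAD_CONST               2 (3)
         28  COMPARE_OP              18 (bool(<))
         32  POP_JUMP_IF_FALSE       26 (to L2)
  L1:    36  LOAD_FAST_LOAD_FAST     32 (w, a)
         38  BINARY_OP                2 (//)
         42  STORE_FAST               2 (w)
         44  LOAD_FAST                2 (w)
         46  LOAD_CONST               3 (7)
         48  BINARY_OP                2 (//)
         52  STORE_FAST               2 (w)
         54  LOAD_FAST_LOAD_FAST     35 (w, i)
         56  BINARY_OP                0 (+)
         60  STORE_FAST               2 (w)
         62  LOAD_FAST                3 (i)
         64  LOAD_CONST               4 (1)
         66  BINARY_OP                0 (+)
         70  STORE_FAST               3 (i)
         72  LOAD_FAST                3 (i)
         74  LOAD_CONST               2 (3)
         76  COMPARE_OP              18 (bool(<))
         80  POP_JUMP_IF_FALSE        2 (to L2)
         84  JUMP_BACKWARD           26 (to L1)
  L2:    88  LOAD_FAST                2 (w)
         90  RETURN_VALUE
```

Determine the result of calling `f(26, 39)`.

LOAD_FAST_LOAD_FAST a,b → push 26,39
BINARY_OP - → 26 - 39 = -13
LOAD_FAST_LOAD_FAST b,b → push 39,39
BINARY_OP & → 39 & 39 = 39
BINARY_OP - → -13 - 39 = -52
STORE_FAST w → w=-52
LOAD_CONST → push 0
STORE_FAST i → i=0
LOAD_FAST i → push 0
LOAD_CONST → push 3
COMPARE_OP bool(<) → 0 vs 3 = True
POP_JUMP_IF_FALSE → pop True; no jump
LOAD_FAST_LOAD_FAST w,a → push -52,26
BINARY_OP // → -52 // 26 = -2
STORE_FAST w → w=-2
LOAD_FAST w → push -2
LOAD_CONST → push 7
BINARY_OP // → -2 // 7 = -1
STORE_FAST w → w=-1
LOAD_FAST_LOAD_FAST w,i → push -1,0
BINARY_OP + → -1 + 0 = -1
STORE_FAST w → w=-1
LOAD_FAST i → push 0
LOAD_CONST → push 1
BINARY_OP + → 0 + 1 = 1
STORE_FAST i → i=1
LOAD_FAST i → push 1
LOAD_CONST → push 3
COMPARE_OP bool(<) → 1 vs 3 = True
POP_JUMP_IF_FALSE → pop True; no jump
LOAD_FAST_LOAD_FAST w,a → push -1,26
BINARY_OP // → -1 // 26 = -1
STORE_FAST w → w=-1
LOAD_FAST w → push -1
LOAD_CONST → push 7
BINARY_OP // → -1 // 7 = -1
STORE_FAST w → w=-1
LOAD_FAST_LOAD_FAST w,i → push -1,1
BINARY_OP + → -1 + 1 = 0
STORE_FAST w → w=0
LOAD_FAST i → push 1
LOAD_CONST → push 1
BINARY_OP + → 1 + 1 = 2
STORE_FAST i → i=2
LOAD_FAST i → push 2
LOAD_CONST → push 3
COMPARE_OP bool(<) → 2 vs 3 = True
POP_JUMP_IF_FALSE → pop True; no jump
LOAD_FAST_LOAD_FAST w,a → push 0,26
BINARY_OP // → 0 // 26 = 0
STORE_FAST w → w=0
LOAD_FAST w → push 0
LOAD_CONST → push 7
BINARY_OP // → 0 // 7 = 0
STORE_FAST w → w=0
LOAD_FAST_LOAD_FAST w,i → push 0,2
BINARY_OP + → 0 + 2 = 2
STORE_FAST w → w=2
LOAD_FAST i → push 2
LOAD_CONST → push 1
BINARY_OP + → 2 + 1 = 3
STORE_FAST i → i=3
LOAD_FAST i → push 3
LOAD_CONST → push 3
COMPARE_OP bool(<) → 3 vs 3 = False
POP_JUMP_IF_FALSE → pop False; jump
LOAD_FAST w → push 2
RETURN_VALUE → return 2.

2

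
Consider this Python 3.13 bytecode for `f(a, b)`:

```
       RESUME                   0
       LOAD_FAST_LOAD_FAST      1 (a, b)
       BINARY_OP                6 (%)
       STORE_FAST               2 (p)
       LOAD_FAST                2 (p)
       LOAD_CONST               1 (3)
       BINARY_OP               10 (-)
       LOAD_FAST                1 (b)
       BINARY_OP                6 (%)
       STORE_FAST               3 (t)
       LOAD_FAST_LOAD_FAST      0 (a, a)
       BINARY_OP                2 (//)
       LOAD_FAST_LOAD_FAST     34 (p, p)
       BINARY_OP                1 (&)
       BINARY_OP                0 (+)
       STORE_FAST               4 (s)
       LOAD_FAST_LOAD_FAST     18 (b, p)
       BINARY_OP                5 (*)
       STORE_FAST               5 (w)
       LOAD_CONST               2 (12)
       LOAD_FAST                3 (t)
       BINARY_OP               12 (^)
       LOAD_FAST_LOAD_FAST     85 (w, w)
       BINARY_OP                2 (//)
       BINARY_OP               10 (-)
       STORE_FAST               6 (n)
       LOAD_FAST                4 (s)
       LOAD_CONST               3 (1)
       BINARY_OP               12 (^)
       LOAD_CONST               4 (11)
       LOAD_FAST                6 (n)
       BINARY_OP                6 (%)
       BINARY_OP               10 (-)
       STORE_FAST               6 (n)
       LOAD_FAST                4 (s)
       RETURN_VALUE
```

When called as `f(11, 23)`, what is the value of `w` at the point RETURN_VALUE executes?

LOAD_FAST_LOAD_FAST a,b → push 11,23. Stack: [11, 23]
BINARY_OP % → 11 % 23 = 11. Stack: [11]
STORE_FAST p → p=11. Stack: []
LOAD_FAST p → push 11. Stack: [11]
LOAD_CONST → push 3. Stack: [11, 3]
BINARY_OP - → 11 - 3 = 8. Stack: [8]
LOAD_FAST b → push 23. Stack: [8, 23]
BINARY_OP % → 8 % 23 = 8. Stack: [8]
STORE_FAST t → t=8. Stack: []
LOAD_FAST_LOAD_FAST a,a → push 11,11. Stack: [11, 11]
BINARY_OP // → 11 // 11 = 1. Stack: [1]
LOAD_FAST_LOAD_FAST p,p → push 11,11. Stack: [1, 11, 11]
BINARY_OP & → 11 & 11 = 11. Stack: [1, 11]
BINARY_OP + → 1 + 11 = 12. Stack: [12]
STORE_FAST s → s=12. Stack: []
LOAD_FAST_LOAD_FAST b,p → push 23,11. Stack: [23, 11]
BINARY_OP * → 23 * 11 = 253. Stack: [253]
STORE_FAST w → w=253. Stack: []
LOAD_CONST → push 12. Stack: [12]
LOAD_FAST t → push 8. Stack: [12, 8]
BINARY_OP ^ → 12 ^ 8 = 4. Stack: [4]
LOAD_FAST_LOAD_FAST w,w → push 253,253. Stack: [4, 253, 253]
BINARY_OP // → 253 // 253 = 1. Stack: [4, 1]
BINARY_OP - → 4 - 1 = 3. Stack: [3]
STORE_FAST n → n=3. Stack: []
LOAD_FAST s → push 12. Stack: [12]
LOAD_CONST → push 1. Stack: [12, 1]
BINARY_OP ^ → 12 ^ 1 = 13. Stack: [13]
LOAD_CONST → push 11. Stack: [13, 11]
LOAD_FAST n → push 3. Stack: [13, 11, 3]
BINARY_OP % → 11 % 3 = 2. Stack: [13, 2]
BINARY_OP - → 13 - 2 = 11. Stack: [11]
STORE_FAST n → n=11. Stack: []
LOAD_FAST s → push 12. Stack: [12]
RETURN_VALUE → return 12.

253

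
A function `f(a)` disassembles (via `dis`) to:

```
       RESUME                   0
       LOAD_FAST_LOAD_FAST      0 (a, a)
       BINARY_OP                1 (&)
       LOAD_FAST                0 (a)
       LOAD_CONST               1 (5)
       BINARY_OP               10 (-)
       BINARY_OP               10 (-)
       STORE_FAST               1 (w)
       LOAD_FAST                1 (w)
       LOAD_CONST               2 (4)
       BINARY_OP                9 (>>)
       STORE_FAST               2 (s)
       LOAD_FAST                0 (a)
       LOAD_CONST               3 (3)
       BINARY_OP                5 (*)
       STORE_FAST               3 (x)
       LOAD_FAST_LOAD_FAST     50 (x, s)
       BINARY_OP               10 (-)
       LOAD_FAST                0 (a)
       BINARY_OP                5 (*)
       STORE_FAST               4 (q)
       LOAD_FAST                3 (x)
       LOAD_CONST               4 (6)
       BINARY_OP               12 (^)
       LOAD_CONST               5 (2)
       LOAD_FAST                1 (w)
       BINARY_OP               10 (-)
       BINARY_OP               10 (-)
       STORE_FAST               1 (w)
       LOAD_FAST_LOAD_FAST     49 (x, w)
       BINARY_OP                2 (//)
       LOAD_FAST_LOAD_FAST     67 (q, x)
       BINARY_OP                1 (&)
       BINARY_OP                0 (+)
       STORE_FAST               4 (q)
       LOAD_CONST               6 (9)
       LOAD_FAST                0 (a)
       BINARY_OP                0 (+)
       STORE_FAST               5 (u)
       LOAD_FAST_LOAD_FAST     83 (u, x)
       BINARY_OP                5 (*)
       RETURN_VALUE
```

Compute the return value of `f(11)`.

660

LOAD_FAST_LOAD_FAST a,a → push 11,11. Stack: [11, 11]
BINARY_OP & → 11 & 11 = 11. Stack: [11]
LOAD_FAST a → push 11. Stack: [11, 11]
LOAD_CONST → push 5. Stack: [11, 11, 5]
BINARY_OP - → 11 - 5 = 6. Stack: [11, 6]
BINARY_OP - → 11 - 6 = 5. Stack: [5]
STORE_FAST w → w=5. Stack: []
LOAD_FAST w → push 5. Stack: [5]
LOAD_CONST → push 4. Stack: [5, 4]
BINARY_OP >> → 5 >> 4 = 0. Stack: [0]
STORE_FAST s → s=0. Stack: []
LOAD_FAST a → push 11. Stack: [11]
LOAD_CONST → push 3. Stack: [11, 3]
BINARY_OP * → 11 * 3 = 33. Stack: [33]
STORE_FAST x → x=33. Stack: []
LOAD_FAST_LOAD_FAST x,s → push 33,0. Stack: [33, 0]
BINARY_OP - → 33 - 0 = 33. Stack: [33]
LOAD_FAST a → push 11. Stack: [33, 11]
BINARY_OP * → 33 * 11 = 363. Stack: [363]
STORE_FAST q → q=363. Stack: []
LOAD_FAST x → push 33. Stack: [33]
LOAD_CONST → push 6. Stack: [33, 6]
BINARY_OP ^ → 33 ^ 6 = 39. Stack: [39]
LOAD_CONST → push 2. Stack: [39, 2]
LOAD_FAST w → push 5. Stack: [39, 2, 5]
BINARY_OP - → 2 - 5 = -3. Stack: [39, -3]
BINARY_OP - → 39 - -3 = 42. Stack: [42]
STORE_FAST w → w=42. Stack: []
LOAD_FAST_LOAD_FAST x,w → push 33,42. Stack: [33, 42]
BINARY_OP // → 33 // 42 = 0. Stack: [0]
LOAD_FAST_LOAD_FAST q,x → push 363,33. Stack: [0, 363, 33]
BINARY_OP & → 363 & 33 = 33. Stack: [0, 33]
BINARY_OP + → 0 + 33 = 33. Stack: [33]
STORE_FAST q → q=33. Stack: []
LOAD_CONST → push 9. Stack: [9]
LOAD_FAST a → push 11. Stack: [9, 11]
BINARY_OP + → 9 + 11 = 20. Stack: [20]
STORE_FAST u → u=20. Stack: []
LOAD_FAST_LOAD_FAST u,x → push 20,33. Stack: [20, 33]
BINARY_OP * → 20 * 33 = 660. Stack: [660]
RETURN_VALUE → return 660.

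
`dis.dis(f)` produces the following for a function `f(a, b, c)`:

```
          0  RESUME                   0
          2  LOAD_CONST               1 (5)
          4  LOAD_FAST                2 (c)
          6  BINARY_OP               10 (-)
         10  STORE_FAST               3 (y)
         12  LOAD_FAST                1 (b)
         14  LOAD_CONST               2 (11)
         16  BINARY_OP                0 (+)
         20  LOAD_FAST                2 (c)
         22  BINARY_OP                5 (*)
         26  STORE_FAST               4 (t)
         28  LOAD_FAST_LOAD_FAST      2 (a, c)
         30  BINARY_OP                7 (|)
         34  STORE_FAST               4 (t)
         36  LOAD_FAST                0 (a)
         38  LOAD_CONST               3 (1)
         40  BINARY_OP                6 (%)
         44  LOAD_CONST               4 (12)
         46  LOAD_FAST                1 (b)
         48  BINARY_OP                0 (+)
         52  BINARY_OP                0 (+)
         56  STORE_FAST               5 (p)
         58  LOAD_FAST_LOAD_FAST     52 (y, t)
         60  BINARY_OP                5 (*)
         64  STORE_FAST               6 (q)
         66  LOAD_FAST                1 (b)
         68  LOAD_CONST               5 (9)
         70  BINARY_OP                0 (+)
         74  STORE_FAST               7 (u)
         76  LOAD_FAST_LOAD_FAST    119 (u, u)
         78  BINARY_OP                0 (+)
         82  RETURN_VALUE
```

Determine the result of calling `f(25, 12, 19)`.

42

LOAD_CONST → push 5. Stack: [5]
LOAD_FAST c → push 19. Stack: [5, 19]
BINARY_OP - → 5 - 19 = -14. Stack: [-14]
STORE_FAST y → y=-14. Stack: []
LOAD_FAST b → push 12. Stack: [12]
LOAD_CONST → push 11. Stack: [12, 11]
BINARY_OP + → 12 + 11 = 23. Stack: [23]
LOAD_FAST c → push 19. Stack: [23, 19]
BINARY_OP * → 23 * 19 = 437. Stack: [437]
STORE_FAST t → t=437. Stack: []
LOAD_FAST_LOAD_FAST a,c → push 25,19. Stack: [25, 19]
BINARY_OP | → 25 | 19 = 27. Stack: [27]
STORE_FAST t → t=27. Stack: []
LOAD_FAST a → push 25. Stack: [25]
LOAD_CONST → push 1. Stack: [25, 1]
BINARY_OP % → 25 % 1 = 0. Stack: [0]
LOAD_CONST → push 12. Stack: [0, 12]
LOAD_FAST b → push 12. Stack: [0, 12, 12]
BINARY_OP + → 12 + 12 = 24. Stack: [0, 24]
BINARY_OP + → 0 + 24 = 24. Stack: [24]
STORE_FAST p → p=24. Stack: []
LOAD_FAST_LOAD_FAST y,t → push -14,27. Stack: [-14, 27]
BINARY_OP * → -14 * 27 = -378. Stack: [-378]
STORE_FAST q → q=-378. Stack: []
LOAD_FAST b → push 12. Stack: [12]
LOAD_CONST → push 9. Stack: [12, 9]
BINARY_OP + → 12 + 9 = 21. Stack: [21]
STORE_FAST u → u=21. Stack: []
LOAD_FAST_LOAD_FAST u,u → push 21,21. Stack: [21, 21]
BINARY_OP + → 21 + 21 = 42. Stack: [42]
RETURN_VALUE → return 42.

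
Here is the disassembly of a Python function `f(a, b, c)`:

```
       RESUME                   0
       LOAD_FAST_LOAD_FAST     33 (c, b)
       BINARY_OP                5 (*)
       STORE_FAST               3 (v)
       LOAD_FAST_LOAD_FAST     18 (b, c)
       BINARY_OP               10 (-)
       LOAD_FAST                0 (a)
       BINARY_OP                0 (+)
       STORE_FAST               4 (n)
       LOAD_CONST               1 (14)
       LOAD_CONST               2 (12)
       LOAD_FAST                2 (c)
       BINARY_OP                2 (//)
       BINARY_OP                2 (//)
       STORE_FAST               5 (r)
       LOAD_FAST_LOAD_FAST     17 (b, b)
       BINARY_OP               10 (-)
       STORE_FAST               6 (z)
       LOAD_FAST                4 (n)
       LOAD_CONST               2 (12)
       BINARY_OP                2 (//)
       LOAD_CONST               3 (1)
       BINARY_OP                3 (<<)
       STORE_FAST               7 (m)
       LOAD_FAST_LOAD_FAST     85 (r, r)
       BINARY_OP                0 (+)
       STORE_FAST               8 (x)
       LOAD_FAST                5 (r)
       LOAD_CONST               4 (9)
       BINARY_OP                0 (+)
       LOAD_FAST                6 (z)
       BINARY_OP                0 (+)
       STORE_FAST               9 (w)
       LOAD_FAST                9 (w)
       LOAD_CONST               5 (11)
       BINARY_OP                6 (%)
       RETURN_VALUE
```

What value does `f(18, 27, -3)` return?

LOAD_FAST_LOAD_FAST c,b → push -3,27. Stack: [-3, 27]
BINARY_OP * → -3 * 27 = -81. Stack: [-81]
STORE_FAST v → v=-81. Stack: []
LOAD_FAST_LOAD_FAST b,c → push 27,-3. Stack: [27, -3]
BINARY_OP - → 27 - -3 = 30. Stack: [30]
LOAD_FAST a → push 18. Stack: [30, 18]
BINARY_OP + → 30 + 18 = 48. Stack: [48]
STORE_FAST n → n=48. Stack: []
LOAD_CONST → push 14. Stack: [14]
LOAD_CONST → push 12. Stack: [14, 12]
LOAD_FAST c → push -3. Stack: [14, 12, -3]
BINARY_OP // → 12 // -3 = -4. Stack: [14, -4]
BINARY_OP // → 14 // -4 = -4. Stack: [-4]
STORE_FAST r → r=-4. Stack: []
LOAD_FAST_LOAD_FAST b,b → push 27,27. Stack: [27, 27]
BINARY_OP - → 27 - 27 = 0. Stack: [0]
STORE_FAST z → z=0. Stack: []
LOAD_FAST n → push 48. Stack: [48]
LOAD_CONST → push 12. Stack: [48, 12]
BINARY_OP // → 48 // 12 = 4. Stack: [4]
LOAD_CONST → push 1. Stack: [4, 1]
BINARY_OP << → 4 << 1 = 8. Stack: [8]
STORE_FAST m → m=8. Stack: []
LOAD_FAST_LOAD_FAST r,r → push -4,-4. Stack: [-4, -4]
BINARY_OP + → -4 + -4 = -8. Stack: [-8]
STORE_FAST x → x=-8. Stack: []
LOAD_FAST r → push -4. Stack: [-4]
LOAD_CONST → push 9. Stack: [-4, 9]
BINARY_OP + → -4 + 9 = 5. Stack: [5]
LOAD_FAST z → push 0. Stack: [5, 0]
BINARY_OP + → 5 + 0 = 5. Stack: [5]
STORE_FAST w → w=5. Stack: []
LOAD_FAST w → push 5. Stack: [5]
LOAD_CONST → push 11. Stack: [5, 11]
BINARY_OP % → 5 % 11 = 5. Stack: [5]
RETURN_VALUE → return 5.

5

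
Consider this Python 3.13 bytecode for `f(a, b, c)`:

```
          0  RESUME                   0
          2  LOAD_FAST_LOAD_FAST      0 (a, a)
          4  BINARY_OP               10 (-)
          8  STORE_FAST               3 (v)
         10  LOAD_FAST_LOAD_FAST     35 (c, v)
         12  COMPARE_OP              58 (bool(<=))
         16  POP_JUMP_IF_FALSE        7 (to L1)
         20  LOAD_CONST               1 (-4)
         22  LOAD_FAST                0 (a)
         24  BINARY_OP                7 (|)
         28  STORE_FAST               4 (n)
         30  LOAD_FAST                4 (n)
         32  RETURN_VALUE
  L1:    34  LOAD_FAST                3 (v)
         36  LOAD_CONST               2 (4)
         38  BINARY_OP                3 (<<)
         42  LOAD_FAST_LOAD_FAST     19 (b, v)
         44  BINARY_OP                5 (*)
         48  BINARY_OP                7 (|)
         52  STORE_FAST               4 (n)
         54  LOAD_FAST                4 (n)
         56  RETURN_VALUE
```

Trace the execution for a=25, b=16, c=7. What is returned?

0

LOAD_FAST_LOAD_FAST a,a → push 25,25. Stack: [25, 25]
BINARY_OP - → 25 - 25 = 0. Stack: [0]
STORE_FAST v → v=0. Stack: []
LOAD_FAST_LOAD_FAST c,v → push 7,0. Stack: [7, 0]
COMPARE_OP bool(<=) → 7 vs 0 = False. Stack: [False]
POP_JUMP_IF_FALSE → pop False; jump. Stack: []
LOAD_FAST v → push 0. Stack: [0]
LOAD_CONST → push 4. Stack: [0, 4]
BINARY_OP << → 0 << 4 = 0. Stack: [0]
LOAD_FAST_LOAD_FAST b,v → push 16,0. Stack: [0, 16, 0]
BINARY_OP * → 16 * 0 = 0. Stack: [0, 0]
BINARY_OP | → 0 | 0 = 0. Stack: [0]
STORE_FAST n → n=0. Stack: []
LOAD_FAST n → push 0. Stack: [0]
RETURN_VALUE → return 0.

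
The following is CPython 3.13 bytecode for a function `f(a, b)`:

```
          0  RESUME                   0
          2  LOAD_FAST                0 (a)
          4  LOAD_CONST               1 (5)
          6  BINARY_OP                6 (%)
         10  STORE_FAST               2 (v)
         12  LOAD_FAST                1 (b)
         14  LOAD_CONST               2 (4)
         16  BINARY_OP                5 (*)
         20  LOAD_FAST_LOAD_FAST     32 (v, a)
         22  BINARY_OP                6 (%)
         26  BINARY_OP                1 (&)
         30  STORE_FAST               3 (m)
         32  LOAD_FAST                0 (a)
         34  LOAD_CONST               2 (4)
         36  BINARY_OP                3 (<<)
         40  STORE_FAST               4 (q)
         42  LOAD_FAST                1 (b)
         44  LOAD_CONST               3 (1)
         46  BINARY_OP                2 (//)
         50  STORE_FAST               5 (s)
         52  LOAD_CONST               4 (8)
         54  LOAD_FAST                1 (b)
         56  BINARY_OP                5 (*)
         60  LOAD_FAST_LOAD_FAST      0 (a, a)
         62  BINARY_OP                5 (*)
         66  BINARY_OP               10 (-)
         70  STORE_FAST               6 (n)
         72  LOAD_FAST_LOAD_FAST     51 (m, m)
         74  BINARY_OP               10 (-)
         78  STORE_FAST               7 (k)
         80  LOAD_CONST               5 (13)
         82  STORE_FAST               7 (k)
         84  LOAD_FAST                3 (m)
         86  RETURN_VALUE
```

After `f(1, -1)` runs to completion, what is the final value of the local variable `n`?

LOAD_FAST a → push 1. Stack: [1]
LOAD_CONST → push 5. Stack: [1, 5]
BINARY_OP % → 1 % 5 = 1. Stack: [1]
STORE_FAST v → v=1. Stack: []
LOAD_FAST b → push -1. Stack: [-1]
LOAD_CONST → push 4. Stack: [-1, 4]
BINARY_OP * → -1 * 4 = -4. Stack: [-4]
LOAD_FAST_LOAD_FAST v,a → push 1,1. Stack: [-4, 1, 1]
BINARY_OP % → 1 % 1 = 0. Stack: [-4, 0]
BINARY_OP & → -4 & 0 = 0. Stack: [0]
STORE_FAST m → m=0. Stack: []
LOAD_FAST a → push 1. Stack: [1]
LOAD_CONST → push 4. Stack: [1, 4]
BINARY_OP << → 1 << 4 = 16. Stack: [16]
STORE_FAST q → q=16. Stack: []
LOAD_FAST b → push -1. Stack: [-1]
LOAD_CONST → push 1. Stack: [-1, 1]
BINARY_OP // → -1 // 1 = -1. Stack: [-1]
STORE_FAST s → s=-1. Stack: []
LOAD_CONST → push 8. Stack: [8]
LOAD_FAST b → push -1. Stack: [8, -1]
BINARY_OP * → 8 * -1 = -8. Stack: [-8]
LOAD_FAST_LOAD_FAST a,a → push 1,1. Stack: [-8, 1, 1]
BINARY_OP * → 1 * 1 = 1. Stack: [-8, 1]
BINARY_OP - → -8 - 1 = -9. Stack: [-9]
STORE_FAST n → n=-9. Stack: []
LOAD_FAST_LOAD_FAST m,m → push 0,0. Stack: [0, 0]
BINARY_OP - → 0 - 0 = 0. Stack: [0]
STORE_FAST k → k=0. Stack: []
LOAD_CONST → push 13. Stack: [13]
STORE_FAST k → k=13. Stack: []
LOAD_FAST m → push 0. Stack: [0]
RETURN_VALUE → return 0.

-9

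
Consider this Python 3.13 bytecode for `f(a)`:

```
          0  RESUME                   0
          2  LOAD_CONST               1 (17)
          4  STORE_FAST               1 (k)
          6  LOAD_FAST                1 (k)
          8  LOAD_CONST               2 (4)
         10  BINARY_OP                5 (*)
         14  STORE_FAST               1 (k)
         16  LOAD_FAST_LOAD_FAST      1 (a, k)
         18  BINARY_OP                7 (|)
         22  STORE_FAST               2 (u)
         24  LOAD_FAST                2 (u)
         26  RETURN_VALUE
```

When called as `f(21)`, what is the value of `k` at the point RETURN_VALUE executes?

68

LOAD_CONST → push 17. Stack: [17]
STORE_FAST k → k=17. Stack: []
LOAD_FAST k → push 17. Stack: [17]
LOAD_CONST → push 4. Stack: [17, 4]
BINARY_OP * → 17 * 4 = 68. Stack: [68]
STORE_FAST k → k=68. Stack: []
LOAD_FAST_LOAD_FAST a,k → push 21,68. Stack: [21, 68]
BINARY_OP | → 21 | 68 = 85. Stack: [85]
STORE_FAST u → u=85. Stack: []
LOAD_FAST u → push 85. Stack: [85]
RETURN_VALUE → return 85.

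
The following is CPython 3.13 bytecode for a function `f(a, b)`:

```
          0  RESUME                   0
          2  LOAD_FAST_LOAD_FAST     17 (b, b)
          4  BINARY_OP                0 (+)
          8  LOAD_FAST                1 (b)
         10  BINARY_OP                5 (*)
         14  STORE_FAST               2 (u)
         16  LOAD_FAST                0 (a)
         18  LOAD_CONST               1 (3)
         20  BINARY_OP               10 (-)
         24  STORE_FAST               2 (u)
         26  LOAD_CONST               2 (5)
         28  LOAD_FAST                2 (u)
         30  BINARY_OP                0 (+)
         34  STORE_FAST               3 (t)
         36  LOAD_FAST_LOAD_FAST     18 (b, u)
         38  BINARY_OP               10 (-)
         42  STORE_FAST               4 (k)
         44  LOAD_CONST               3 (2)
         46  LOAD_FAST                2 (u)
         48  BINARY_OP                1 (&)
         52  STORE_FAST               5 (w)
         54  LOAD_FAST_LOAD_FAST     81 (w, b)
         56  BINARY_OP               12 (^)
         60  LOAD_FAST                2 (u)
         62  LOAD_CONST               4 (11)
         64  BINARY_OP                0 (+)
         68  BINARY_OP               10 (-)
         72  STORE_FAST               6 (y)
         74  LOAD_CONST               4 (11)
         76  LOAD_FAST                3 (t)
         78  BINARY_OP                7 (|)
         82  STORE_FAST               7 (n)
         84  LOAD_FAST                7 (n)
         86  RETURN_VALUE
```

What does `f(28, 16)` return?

31

LOAD_FAST_LOAD_FAST b,b → push 16,16. Stack: [16, 16]
BINARY_OP + → 16 + 16 = 32. Stack: [32]
LOAD_FAST b → push 16. Stack: [32, 16]
BINARY_OP * → 32 * 16 = 512. Stack: [512]
STORE_FAST u → u=512. Stack: []
LOAD_FAST a → push 28. Stack: [28]
LOAD_CONST → push 3. Stack: [28, 3]
BINARY_OP - → 28 - 3 = 25. Stack: [25]
STORE_FAST u → u=25. Stack: []
LOAD_CONST → push 5. Stack: [5]
LOAD_FAST u → push 25. Stack: [5, 25]
BINARY_OP + → 5 + 25 = 30. Stack: [30]
STORE_FAST t → t=30. Stack: []
LOAD_FAST_LOAD_FAST b,u → push 16,25. Stack: [16, 25]
BINARY_OP - → 16 - 25 = -9. Stack: [-9]
STORE_FAST k → k=-9. Stack: []
LOAD_CONST → push 2. Stack: [2]
LOAD_FAST u → push 25. Stack: [2, 25]
BINARY_OP & → 2 & 25 = 0. Stack: [0]
STORE_FAST w → w=0. Stack: []
LOAD_FAST_LOAD_FAST w,b → push 0,16. Stack: [0, 16]
BINARY_OP ^ → 0 ^ 16 = 16. Stack: [16]
LOAD_FAST u → push 25. Stack: [16, 25]
LOAD_CONST → push 11. Stack: [16, 25, 11]
BINARY_OP + → 25 + 11 = 36. Stack: [16, 36]
BINARY_OP - → 16 - 36 = -20. Stack: [-20]
STORE_FAST y → y=-20. Stack: []
LOAD_CONST → push 11. Stack: [11]
LOAD_FAST t → push 30. Stack: [11, 30]
BINARY_OP | → 11 | 30 = 31. Stack: [31]
STORE_FAST n → n=31. Stack: []
LOAD_FAST n → push 31. Stack: [31]
RETURN_VALUE → return 31.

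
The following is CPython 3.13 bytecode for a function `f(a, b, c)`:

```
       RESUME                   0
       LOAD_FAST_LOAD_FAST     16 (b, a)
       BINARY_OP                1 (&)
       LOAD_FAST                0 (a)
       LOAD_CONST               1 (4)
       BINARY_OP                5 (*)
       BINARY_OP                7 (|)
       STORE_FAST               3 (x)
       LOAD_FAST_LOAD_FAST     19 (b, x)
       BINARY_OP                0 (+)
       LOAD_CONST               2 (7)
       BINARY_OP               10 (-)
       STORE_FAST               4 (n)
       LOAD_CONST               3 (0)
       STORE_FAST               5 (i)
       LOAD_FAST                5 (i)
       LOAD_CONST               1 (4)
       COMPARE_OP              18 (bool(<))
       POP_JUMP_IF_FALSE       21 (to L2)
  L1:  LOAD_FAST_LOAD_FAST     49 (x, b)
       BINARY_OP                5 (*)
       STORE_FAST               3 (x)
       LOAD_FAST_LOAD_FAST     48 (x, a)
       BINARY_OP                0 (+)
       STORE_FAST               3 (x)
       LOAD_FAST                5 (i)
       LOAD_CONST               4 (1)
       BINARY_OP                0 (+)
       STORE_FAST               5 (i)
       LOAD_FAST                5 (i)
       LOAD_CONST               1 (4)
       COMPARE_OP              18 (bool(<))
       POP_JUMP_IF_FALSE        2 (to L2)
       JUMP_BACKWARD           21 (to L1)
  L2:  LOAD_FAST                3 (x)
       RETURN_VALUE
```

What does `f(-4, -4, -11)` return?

-820

LOAD_FAST_LOAD_FAST b,a → push -4,-4
BINARY_OP & → -4 & -4 = -4
LOAD_FAST a → push -4
LOAD_CONST → push 4
BINARY_OP * → -4 * 4 = -16
BINARY_OP | → -4 | -16 = -4
STORE_FAST x → x=-4
LOAD_FAST_LOAD_FAST b,x → push -4,-4
BINARY_OP + → -4 + -4 = -8
LOAD_CONST → push 7
BINARY_OP - → -8 - 7 = -15
STORE_FAST n → n=-15
LOAD_CONST → push 0
STORE_FAST i → i=0
LOAD_FAST i → push 0
LOAD_CONST → push 4
COMPARE_OP bool(<) → 0 vs 4 = True
POP_JUMP_IF_FALSE → pop True; no jump
LOAD_FAST_LOAD_FAST x,b → push -4,-4
BINARY_OP * → -4 * -4 = 16
STORE_FAST x → x=16
LOAD_FAST_LOAD_FAST x,a → push 16,-4
BINARY_OP + → 16 + -4 = 12
STORE_FAST x → x=12
LOAD_FAST i → push 0
LOAD_CONST → push 1
BINARY_OP + → 0 + 1 = 1
STORE_FAST i → i=1
LOAD_FAST i → push 1
LOAD_CONST → push 4
COMPARE_OP bool(<) → 1 vs 4 = True
POP_JUMP_IF_FALSE → pop True; no jump
LOAD_FAST_LOAD_FAST x,b → push 12,-4
BINARY_OP * → 12 * -4 = -48
STORE_FAST x → x=-48
LOAD_FAST_LOAD_FAST x,a → push -48,-4
BINARY_OP + → -48 + -4 = -52
STORE_FAST x → x=-52
LOAD_FAST i → push 1
LOAD_CONST → push 1
BINARY_OP + → 1 + 1 = 2
STORE_FAST i → i=2
LOAD_FAST i → push 2
LOAD_CONST → push 4
COMPARE_OP bool(<) → 2 vs 4 = True
POP_JUMP_IF_FALSE → pop True; no jump
LOAD_FAST_LOAD_FAST x,b → push -52,-4
BINARY_OP * → -52 * -4 = 208
STORE_FAST x → x=208
LOAD_FAST_LOAD_FAST x,a → push 208,-4
BINARY_OP + → 208 + -4 = 204
STORE_FAST x → x=204
LOAD_FAST i → push 2
LOAD_CONST → push 1
BINARY_OP + → 2 + 1 = 3
STORE_FAST i → i=3
LOAD_FAST i → push 3
LOAD_CONST → push 4
COMPARE_OP bool(<) → 3 vs 4 = True
POP_JUMP_IF_FALSE → pop True; no jump
LOAD_FAST_LOAD_FAST x,b → push 204,-4
BINARY_OP * → 204 * -4 = -816
STORE_FAST x → x=-816
LOAD_FAST_LOAD_FAST x,a → push -816,-4
BINARY_OP + → -816 + -4 = -820
STORE_FAST x → x=-820
LOAD_FAST i → push 3
LOAD_CONST → push 1
BINARY_OP + → 3 + 1 = 4
STORE_FAST i → i=4
LOAD_FAST i → push 4
LOAD_CONST → push 4
COMPARE_OP bool(<) → 4 vs 4 = False
POP_JUMP_IF_FALSE → pop False; jump
LOAD_FAST x → push -820
RETURN_VALUE → return -820.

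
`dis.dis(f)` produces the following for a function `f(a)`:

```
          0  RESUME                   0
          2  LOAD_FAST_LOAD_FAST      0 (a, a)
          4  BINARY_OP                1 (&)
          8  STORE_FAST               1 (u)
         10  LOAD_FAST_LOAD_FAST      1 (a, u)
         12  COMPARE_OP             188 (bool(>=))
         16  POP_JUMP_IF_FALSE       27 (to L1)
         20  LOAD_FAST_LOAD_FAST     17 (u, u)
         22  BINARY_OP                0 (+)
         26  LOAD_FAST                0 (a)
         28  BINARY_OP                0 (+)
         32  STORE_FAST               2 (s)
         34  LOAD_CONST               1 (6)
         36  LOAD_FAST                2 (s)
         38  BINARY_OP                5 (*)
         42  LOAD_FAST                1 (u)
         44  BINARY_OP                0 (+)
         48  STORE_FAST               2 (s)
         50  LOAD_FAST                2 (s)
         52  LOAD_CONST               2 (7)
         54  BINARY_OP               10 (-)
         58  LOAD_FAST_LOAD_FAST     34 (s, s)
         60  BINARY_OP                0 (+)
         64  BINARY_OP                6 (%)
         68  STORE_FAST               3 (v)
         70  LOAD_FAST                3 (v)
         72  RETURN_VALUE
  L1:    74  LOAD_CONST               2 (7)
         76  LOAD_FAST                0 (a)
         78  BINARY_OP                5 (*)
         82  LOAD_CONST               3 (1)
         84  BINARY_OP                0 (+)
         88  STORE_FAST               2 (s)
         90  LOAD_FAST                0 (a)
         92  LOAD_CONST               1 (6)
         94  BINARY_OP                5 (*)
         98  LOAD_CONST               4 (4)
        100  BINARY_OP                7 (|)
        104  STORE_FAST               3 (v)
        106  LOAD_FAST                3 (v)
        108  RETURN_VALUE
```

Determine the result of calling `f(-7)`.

-140

LOAD_FAST_LOAD_FAST a,a → push -7,-7. Stack: [-7, -7]
BINARY_OP & → -7 & -7 = -7. Stack: [-7]
STORE_FAST u → u=-7. Stack: []
LOAD_FAST_LOAD_FAST a,u → push -7,-7. Stack: [-7, -7]
COMPARE_OP bool(>=) → -7 vs -7 = True. Stack: [True]
POP_JUMP_IF_FALSE → pop True; no jump. Stack: []
LOAD_FAST_LOAD_FAST u,u → push -7,-7. Stack: [-7, -7]
BINARY_OP + → -7 + -7 = -14. Stack: [-14]
LOAD_FAST a → push -7. Stack: [-14, -7]
BINARY_OP + → -14 + -7 = -21. Stack: [-21]
STORE_FAST s → s=-21. Stack: []
LOAD_CONST → push 6. Stack: [6]
LOAD_FAST s → push -21. Stack: [6, -21]
BINARY_OP * → 6 * -21 = -126. Stack: [-126]
LOAD_FAST u → push -7. Stack: [-126, -7]
BINARY_OP + → -126 + -7 = -133. Stack: [-133]
STORE_FAST s → s=-133. Stack: []
LOAD_FAST s → push -133. Stack: [-133]
LOAD_CONST → push 7. Stack: [-133, 7]
BINARY_OP - → -133 - 7 = -140. Stack: [-140]
LOAD_FAST_LOAD_FAST s,s → push -133,-133. Stack: [-140, -133, -133]
BINARY_OP + → -133 + -133 = -266. Stack: [-140, -266]
BINARY_OP % → -140 % -266 = -140. Stack: [-140]
STORE_FAST v → v=-140. Stack: []
LOAD_FAST v → push -140. Stack: [-140]
RETURN_VALUE → return -140.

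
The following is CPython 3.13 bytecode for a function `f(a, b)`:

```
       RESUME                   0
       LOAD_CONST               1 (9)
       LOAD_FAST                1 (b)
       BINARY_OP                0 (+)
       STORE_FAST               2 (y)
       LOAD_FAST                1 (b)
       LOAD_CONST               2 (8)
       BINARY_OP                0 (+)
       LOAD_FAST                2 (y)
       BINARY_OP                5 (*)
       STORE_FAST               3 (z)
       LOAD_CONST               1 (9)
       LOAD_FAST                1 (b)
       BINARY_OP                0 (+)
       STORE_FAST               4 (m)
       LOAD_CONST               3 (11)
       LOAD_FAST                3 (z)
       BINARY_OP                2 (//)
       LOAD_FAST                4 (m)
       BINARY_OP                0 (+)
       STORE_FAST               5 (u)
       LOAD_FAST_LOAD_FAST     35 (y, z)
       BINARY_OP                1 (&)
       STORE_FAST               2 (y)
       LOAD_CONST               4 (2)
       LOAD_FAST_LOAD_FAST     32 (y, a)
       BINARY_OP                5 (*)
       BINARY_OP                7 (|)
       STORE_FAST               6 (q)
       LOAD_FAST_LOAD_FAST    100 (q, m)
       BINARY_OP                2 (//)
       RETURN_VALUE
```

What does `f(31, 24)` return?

LOAD_CONST → push 9. Stack: [9]
LOAD_FAST b → push 24. Stack: [9, 24]
BINARY_OP + → 9 + 24 = 33. Stack: [33]
STORE_FAST y → y=33. Stack: []
LOAD_FAST b → push 24. Stack: [24]
LOAD_CONST → push 8. Stack: [24, 8]
BINARY_OP + → 24 + 8 = 32. Stack: [32]
LOAD_FAST y → push 33. Stack: [32, 33]
BINARY_OP * → 32 * 33 = 1056. Stack: [1056]
STORE_FAST z → z=1056. Stack: []
LOAD_CONST → push 9. Stack: [9]
LOAD_FAST b → push 24. Stack: [9, 24]
BINARY_OP + → 9 + 24 = 33. Stack: [33]
STORE_FAST m → m=33. Stack: []
LOAD_CONST → push 11. Stack: [11]
LOAD_FAST z → push 1056. Stack: [11, 1056]
BINARY_OP // → 11 // 1056 = 0. Stack: [0]
LOAD_FAST m → push 33. Stack: [0, 33]
BINARY_OP + → 0 + 33 = 33. Stack: [33]
STORE_FAST u → u=33. Stack: []
LOAD_FAST_LOAD_FAST y,z → push 33,1056. Stack: [33, 1056]
BINARY_OP & → 33 & 1056 = 32. Stack: [32]
STORE_FAST y → y=32. Stack: []
LOAD_CONST → push 2. Stack: [2]
LOAD_FAST_LOAD_FAST y,a → push 32,31. Stack: [2, 32, 31]
BINARY_OP * → 32 * 31 = 992. Stack: [2, 992]
BINARY_OP | → 2 | 992 = 994. Stack: [994]
STORE_FAST q → q=994. Stack: []
LOAD_FAST_LOAD_FAST q,m → push 994,33. Stack: [994, 33]
BINARY_OP // → 994 // 33 = 30. Stack: [30]
RETURN_VALUE → return 30.

30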